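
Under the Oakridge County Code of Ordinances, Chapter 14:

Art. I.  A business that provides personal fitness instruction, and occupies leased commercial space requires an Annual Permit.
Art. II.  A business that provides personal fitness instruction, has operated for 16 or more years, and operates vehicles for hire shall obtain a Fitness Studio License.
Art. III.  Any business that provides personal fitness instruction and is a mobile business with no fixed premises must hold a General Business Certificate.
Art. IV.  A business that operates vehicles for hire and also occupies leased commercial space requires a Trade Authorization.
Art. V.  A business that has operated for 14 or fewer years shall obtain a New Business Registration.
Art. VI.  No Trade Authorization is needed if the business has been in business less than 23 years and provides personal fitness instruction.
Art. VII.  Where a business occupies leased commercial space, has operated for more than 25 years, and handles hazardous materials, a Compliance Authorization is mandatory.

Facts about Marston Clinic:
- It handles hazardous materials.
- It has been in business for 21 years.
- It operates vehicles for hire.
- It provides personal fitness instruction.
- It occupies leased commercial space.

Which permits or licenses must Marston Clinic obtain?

Annual Permit, Fitness Studio License

Art. I. provides personal fitness instruction; occupies leased commercial space → Annual Permit required.
Art. II. provides personal fitness instruction; years in business 21 ≥ 16; operates vehicles for hire → Fitness Studio License required.
Art. III. provides personal fitness instruction; occupies leased commercial space (not: is a mobile business with no fixed premises) → General Business Certificate not required.
Art. IV. operates vehicles for hire; occupies leased commercial space → Trade Authorization required.
Art. V. years in business 21 > 14 → New Business Registration not required.
Art. VI. years in business 21 < 23; provides personal fitness instruction → exempt from Trade Authorization.
Art. VII. occupies leased commercial space; years in business 21 ≤ 25; handles hazardous materials → Compliance Authorization not required.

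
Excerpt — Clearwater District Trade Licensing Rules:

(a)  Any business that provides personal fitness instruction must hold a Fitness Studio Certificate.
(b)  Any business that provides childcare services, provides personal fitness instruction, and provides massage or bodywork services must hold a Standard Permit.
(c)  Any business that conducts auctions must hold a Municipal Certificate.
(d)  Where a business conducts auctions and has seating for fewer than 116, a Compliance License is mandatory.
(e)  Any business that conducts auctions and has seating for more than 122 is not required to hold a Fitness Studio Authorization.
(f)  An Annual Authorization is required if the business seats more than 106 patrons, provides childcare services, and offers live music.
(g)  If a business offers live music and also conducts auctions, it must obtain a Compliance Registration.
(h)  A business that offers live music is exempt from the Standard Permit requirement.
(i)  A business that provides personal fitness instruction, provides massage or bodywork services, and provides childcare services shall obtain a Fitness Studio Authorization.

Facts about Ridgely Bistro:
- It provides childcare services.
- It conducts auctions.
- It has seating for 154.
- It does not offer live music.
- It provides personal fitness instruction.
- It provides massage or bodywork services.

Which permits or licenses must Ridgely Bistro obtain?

Fitness Studio Certificate, Municipal Certificate, Standard Permit

(a) provides personal fitness instruction → Fitness Studio Certificate required.
(b) provides childcare services; provides personal fitness instruction; provides massage or bodywork services → Standard Permit required.
(c) conducts auctions → Municipal Certificate required.
(d) conducts auctions; seating 154 ≥ 116 → Compliance License not required.
(e) conducts auctions; seating 154 > 122 → exempt from Fitness Studio Authorization.
(f) seating 154 > 106; provides childcare services; does not offer live music → Annual Authorization not required.
(g) does not offer live music; conducts auctions → Compliance Registration not required.
(h) does not offer live music → Standard Permit exemption does not apply.
(i) provides personal fitness instruction; provides massage or bodywork services; provides childcare services → Fitness Studio Authorization required.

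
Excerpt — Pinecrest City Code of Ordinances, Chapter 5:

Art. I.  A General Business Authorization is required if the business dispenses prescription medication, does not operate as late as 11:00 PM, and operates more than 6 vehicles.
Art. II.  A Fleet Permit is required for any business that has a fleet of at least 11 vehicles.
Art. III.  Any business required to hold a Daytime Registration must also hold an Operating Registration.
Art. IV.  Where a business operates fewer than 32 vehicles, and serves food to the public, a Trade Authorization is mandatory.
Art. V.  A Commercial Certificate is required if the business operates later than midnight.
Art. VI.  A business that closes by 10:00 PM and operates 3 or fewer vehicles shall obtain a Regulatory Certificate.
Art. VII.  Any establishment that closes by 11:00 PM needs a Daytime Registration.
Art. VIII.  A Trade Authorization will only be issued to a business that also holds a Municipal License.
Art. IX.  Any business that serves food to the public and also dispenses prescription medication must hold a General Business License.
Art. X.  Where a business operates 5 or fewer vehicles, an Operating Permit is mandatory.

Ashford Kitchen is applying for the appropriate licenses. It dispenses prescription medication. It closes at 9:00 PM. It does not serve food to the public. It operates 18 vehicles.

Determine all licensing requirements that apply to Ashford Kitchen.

Art. I. dispenses prescription medication; closes 9:00 PM, at/before 11:00 PM; vehicles 18 > 6 → General Business Authorization required.
Art. II. vehicles 18 ≥ 11 → Fleet Permit required.
Art. III. Daytime Registration is required → Operating Registration also required.
Art. IV. vehicles 18 < 32; does not serve food to the public → Trade Authorization not required.
Art. V. closes 9:00 PM, at/before midnight → Commercial Certificate not required.
Art. VI. closes 9:00 PM, at/before 10:00 PM; vehicles 18 > 3 → Regulatory Certificate not required.
Art. VII. closes 9:00 PM, at/before 11:00 PM → Daytime Registration required.
Art. VIII. Trade Authorization is not required → no effect.
Art. IX. does not serve food to the public; dispenses prescription medication → General Business License not required.
Art. X. vehicles 18 > 5 → Operating Permit not required.

Daytime Registration, Fleet Permit, General Business Authorization, Operating Registration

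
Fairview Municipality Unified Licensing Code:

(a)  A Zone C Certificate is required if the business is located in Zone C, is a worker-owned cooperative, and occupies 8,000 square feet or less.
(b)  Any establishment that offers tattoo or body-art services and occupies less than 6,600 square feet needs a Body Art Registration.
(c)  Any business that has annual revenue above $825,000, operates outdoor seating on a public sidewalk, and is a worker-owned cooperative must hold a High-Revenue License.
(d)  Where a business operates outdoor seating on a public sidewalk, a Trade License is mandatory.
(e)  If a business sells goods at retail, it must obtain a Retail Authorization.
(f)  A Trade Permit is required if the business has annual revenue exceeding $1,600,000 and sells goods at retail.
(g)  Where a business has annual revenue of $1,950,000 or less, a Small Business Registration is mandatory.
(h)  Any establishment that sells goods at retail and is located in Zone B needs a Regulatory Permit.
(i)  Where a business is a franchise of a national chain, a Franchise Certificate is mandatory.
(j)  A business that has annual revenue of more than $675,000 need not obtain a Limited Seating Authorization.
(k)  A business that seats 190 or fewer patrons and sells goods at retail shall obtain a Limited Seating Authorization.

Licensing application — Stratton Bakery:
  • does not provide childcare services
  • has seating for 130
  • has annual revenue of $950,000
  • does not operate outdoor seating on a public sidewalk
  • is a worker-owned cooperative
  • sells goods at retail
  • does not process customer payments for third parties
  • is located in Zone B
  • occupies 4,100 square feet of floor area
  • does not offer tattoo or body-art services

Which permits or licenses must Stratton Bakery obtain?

Regulatory Permit, Retail Authorization, Small Business Registration

(a) is located in Zone B (not: is located in Zone C); is a worker-owned cooperative; floor area 4,100 square feet ≤ 8,000 square feet → Zone C Certificate not required.
(b) does not offer tattoo or body-art services; floor area 4,100 square feet < 6,600 square feet → Body Art Registration not required.
(c) revenue $950,000 > $825,000; does not operate outdoor seating on a public sidewalk; is a worker-owned cooperative → High-Revenue License not required.
(d) does not operate outdoor seating on a public sidewalk → Trade License not required.
(e) sells goods at retail → Retail Authorization required.
(f) revenue $950,000 ≤ $1,600,000; sells goods at retail → Trade Permit not required.
(g) revenue $950,000 ≤ $1,950,000 → Small Business Registration required.
(h) sells goods at retail; is located in Zone B → Regulatory Permit required.
(i) is a worker-owned cooperative (not: is a franchise of a national chain) → Franchise Certificate not required.
(j) revenue $950,000 > $675,000 → exempt from Limited Seating Authorization.
(k) seating 130 ≤ 190; sells goods at retail → Limited Seating Authorization required.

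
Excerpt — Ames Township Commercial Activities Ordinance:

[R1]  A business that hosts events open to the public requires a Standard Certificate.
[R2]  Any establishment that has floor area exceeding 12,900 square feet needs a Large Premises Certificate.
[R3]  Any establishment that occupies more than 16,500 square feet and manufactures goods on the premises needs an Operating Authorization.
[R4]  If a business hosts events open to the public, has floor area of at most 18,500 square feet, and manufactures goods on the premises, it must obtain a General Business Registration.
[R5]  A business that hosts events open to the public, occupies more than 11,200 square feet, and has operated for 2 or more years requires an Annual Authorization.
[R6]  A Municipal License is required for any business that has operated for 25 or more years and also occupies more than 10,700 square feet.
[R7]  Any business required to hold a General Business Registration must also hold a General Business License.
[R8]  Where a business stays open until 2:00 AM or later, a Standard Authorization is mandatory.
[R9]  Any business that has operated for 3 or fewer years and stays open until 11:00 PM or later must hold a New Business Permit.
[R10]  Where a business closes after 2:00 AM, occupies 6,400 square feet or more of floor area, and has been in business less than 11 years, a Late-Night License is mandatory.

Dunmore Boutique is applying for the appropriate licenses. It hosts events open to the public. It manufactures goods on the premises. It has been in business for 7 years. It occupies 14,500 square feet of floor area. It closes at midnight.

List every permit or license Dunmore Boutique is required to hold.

Annual Authorization, General Business License, General Business Registration, Large Premises Certificate, Standard Certificate

[R1] hosts events open to the public → Standard Certificate required.
[R2] floor area 14,500 square feet > 12,900 square feet → Large Premises Certificate required.
[R3] floor area 14,500 square feet ≤ 16,500 square feet; manufactures goods on the premises → Operating Authorization not required.
[R4] hosts events open to the public; floor area 14,500 square feet ≤ 18,500 square feet; manufactures goods on the premises → General Business Registration required.
[R5] hosts events open to the public; floor area 14,500 square feet > 11,200 square feet; years in business 7 ≥ 2 → Annual Authorization required.
[R6] years in business 7 < 25; floor area 14,500 square feet > 10,700 square feet → Municipal License not required.
[R7] General Business Registration is required → General Business License also required.
[R8] closes midnight, at/before 2:00 AM → Standard Authorization not required.
[R9] years in business 7 > 3; closes midnight, after 11:00 PM → New Business Permit not required.
[R10] closes midnight, at/before 2:00 AM; floor area 14,500 square feet ≥ 6,400 square feet; years in business 7 < 11 → Late-Night License not required.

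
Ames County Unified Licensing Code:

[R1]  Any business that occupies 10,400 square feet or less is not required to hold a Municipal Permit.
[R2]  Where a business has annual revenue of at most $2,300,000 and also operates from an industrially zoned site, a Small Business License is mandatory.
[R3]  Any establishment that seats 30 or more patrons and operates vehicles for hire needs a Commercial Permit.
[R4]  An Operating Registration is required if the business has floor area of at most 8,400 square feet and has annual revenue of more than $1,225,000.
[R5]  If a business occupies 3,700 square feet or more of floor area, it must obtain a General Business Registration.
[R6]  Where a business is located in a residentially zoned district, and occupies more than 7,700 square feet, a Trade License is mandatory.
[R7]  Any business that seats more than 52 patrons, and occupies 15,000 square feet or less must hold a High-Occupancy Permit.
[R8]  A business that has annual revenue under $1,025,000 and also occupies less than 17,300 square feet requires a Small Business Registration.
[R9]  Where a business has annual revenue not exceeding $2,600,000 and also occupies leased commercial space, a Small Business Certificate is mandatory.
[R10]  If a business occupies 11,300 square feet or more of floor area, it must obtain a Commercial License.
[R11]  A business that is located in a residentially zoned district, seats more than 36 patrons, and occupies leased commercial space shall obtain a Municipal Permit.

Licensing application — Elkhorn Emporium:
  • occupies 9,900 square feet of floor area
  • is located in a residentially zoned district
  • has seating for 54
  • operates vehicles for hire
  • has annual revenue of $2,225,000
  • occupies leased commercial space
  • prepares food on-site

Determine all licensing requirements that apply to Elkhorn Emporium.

[R1] floor area 9,900 square feet ≤ 10,400 square feet → exempt from Municipal Permit.
[R2] revenue $2,225,000 ≤ $2,300,000; occupies leased commercial space (not: operates from an industrially zoned site) → Small Business License not required.
[R3] seating 54 ≥ 30; operates vehicles for hire → Commercial Permit required.
[R4] floor area 9,900 square feet > 8,400 square feet; revenue $2,225,000 > $1,225,000 → Operating Registration not required.
[R5] floor area 9,900 square feet ≥ 3,700 square feet → General Business Registration required.
[R6] is located in a residentially zoned district; floor area 9,900 square feet > 7,700 square feet → Trade License required.
[R7] seating 54 > 52; floor area 9,900 square feet ≤ 15,000 square feet → High-Occupancy Permit required.
[R8] revenue $2,225,000 ≥ $1,025,000; floor area 9,900 square feet < 17,300 square feet → Small Business Registration not required.
[R9] revenue $2,225,000 ≤ $2,600,000; occupies leased commercial space → Small Business Certificate required.
[R10] floor area 9,900 square feet < 11,300 square feet → Commercial License not required.
[R11] is located in a residentially zoned district; seating 54 > 36; occupies leased commercial space → Municipal Permit required.

Commercial Permit, General Business Registration, High-Occupancy Permit, Small Business Certificate, Trade License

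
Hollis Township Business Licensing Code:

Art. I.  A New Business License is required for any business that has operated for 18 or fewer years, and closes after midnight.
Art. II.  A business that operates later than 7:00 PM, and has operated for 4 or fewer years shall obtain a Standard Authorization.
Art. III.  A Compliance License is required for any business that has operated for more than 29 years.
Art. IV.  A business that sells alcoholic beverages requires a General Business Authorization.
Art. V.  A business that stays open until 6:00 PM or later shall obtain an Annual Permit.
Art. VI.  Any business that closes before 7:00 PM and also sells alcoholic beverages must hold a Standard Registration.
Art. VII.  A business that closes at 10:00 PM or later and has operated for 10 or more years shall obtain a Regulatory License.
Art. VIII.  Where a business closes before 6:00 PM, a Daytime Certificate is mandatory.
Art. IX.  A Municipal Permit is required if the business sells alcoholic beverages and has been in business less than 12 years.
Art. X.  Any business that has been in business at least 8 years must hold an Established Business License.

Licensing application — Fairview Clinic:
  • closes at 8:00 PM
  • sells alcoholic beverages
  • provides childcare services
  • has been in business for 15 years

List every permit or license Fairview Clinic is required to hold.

Annual Permit, Established Business License, General Business Authorization

Art. I. years in business 15 ≤ 18; closes 8:00 PM, at/before midnight → New Business License not required.
Art. II. closes 8:00 PM, after 7:00 PM; years in business 15 > 4 → Standard Authorization not required.
Art. III. years in business 15 ≤ 29 → Compliance License not required.
Art. IV. sells alcoholic beverages → General Business Authorization required.
Art. V. closes 8:00 PM, after 6:00 PM → Annual Permit required.
Art. VI. closes 8:00 PM, after 7:00 PM; sells alcoholic beverages → Standard Registration not required.
Art. VII. closes 8:00 PM, at/before 10:00 PM; years in business 15 ≥ 10 → Regulatory License not required.
Art. VIII. closes 8:00 PM, after 6:00 PM → Daytime Certificate not required.
Art. IX. sells alcoholic beverages; years in business 15 ≥ 12 → Municipal Permit not required.
Art. X. years in business 15 ≥ 8 → Established Business License required.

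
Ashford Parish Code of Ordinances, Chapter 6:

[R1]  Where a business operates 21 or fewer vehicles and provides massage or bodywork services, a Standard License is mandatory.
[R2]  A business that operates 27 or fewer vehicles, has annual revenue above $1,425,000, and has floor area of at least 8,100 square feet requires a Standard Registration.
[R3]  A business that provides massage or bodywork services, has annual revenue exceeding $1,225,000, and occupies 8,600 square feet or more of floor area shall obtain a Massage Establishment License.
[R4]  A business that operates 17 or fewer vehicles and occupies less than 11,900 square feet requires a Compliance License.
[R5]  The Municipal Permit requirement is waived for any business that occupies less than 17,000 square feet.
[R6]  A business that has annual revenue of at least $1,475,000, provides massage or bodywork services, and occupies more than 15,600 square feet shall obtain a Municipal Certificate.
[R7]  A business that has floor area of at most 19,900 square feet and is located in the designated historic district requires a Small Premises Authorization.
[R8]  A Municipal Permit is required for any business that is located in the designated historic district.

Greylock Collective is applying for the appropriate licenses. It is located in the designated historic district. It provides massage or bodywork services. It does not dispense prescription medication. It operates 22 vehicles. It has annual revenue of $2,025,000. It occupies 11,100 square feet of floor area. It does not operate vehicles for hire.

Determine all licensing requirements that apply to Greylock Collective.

[R1] vehicles 22 > 21; provides massage or bodywork services → Standard License not required.
[R2] vehicles 22 ≤ 27; revenue $2,025,000 > $1,425,000; floor area 11,100 square feet ≥ 8,100 square feet → Standard Registration required.
[R3] provides massage or bodywork services; revenue $2,025,000 > $1,225,000; floor area 11,100 square feet ≥ 8,600 square feet → Massage Establishment License required.
[R4] vehicles 22 > 17; floor area 11,100 square feet < 11,900 square feet → Compliance License not required.
[R5] floor area 11,100 square feet < 17,000 square feet → exempt from Municipal Permit.
[R6] revenue $2,025,000 ≥ $1,475,000; provides massage or bodywork services; floor area 11,100 square feet ≤ 15,600 square feet → Municipal Certificate not required.
[R7] floor area 11,100 square feet ≤ 19,900 square feet; is located in the designated historic district → Small Premises Authorization required.
[R8] is located in the designated historic district → Municipal Permit required.

Massage Establishment License, Small Premises Authorization, Standard Registration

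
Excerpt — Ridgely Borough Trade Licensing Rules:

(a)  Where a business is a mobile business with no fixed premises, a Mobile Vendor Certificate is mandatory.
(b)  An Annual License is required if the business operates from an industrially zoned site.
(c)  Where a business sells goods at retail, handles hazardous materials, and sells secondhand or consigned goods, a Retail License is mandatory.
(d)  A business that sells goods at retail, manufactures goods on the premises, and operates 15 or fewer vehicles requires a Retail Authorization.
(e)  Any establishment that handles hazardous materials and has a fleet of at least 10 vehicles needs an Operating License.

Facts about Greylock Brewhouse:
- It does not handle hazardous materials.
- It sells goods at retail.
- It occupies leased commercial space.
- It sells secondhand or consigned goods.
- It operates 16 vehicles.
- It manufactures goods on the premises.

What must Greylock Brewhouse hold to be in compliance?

None

(a) occupies leased commercial space (not: is a mobile business with no fixed premises) → Mobile Vendor Certificate not required.
(b) occupies leased commercial space (not: operates from an industrially zoned site) → Annual License not required.
(c) sells goods at retail; does not handle hazardous materials; sells secondhand or consigned goods → Retail License not required.
(d) sells goods at retail; manufactures goods on the premises; vehicles 16 > 15 → Retail Authorization not required.
(e) does not handle hazardous materials; vehicles 16 ≥ 10 → Operating License not required.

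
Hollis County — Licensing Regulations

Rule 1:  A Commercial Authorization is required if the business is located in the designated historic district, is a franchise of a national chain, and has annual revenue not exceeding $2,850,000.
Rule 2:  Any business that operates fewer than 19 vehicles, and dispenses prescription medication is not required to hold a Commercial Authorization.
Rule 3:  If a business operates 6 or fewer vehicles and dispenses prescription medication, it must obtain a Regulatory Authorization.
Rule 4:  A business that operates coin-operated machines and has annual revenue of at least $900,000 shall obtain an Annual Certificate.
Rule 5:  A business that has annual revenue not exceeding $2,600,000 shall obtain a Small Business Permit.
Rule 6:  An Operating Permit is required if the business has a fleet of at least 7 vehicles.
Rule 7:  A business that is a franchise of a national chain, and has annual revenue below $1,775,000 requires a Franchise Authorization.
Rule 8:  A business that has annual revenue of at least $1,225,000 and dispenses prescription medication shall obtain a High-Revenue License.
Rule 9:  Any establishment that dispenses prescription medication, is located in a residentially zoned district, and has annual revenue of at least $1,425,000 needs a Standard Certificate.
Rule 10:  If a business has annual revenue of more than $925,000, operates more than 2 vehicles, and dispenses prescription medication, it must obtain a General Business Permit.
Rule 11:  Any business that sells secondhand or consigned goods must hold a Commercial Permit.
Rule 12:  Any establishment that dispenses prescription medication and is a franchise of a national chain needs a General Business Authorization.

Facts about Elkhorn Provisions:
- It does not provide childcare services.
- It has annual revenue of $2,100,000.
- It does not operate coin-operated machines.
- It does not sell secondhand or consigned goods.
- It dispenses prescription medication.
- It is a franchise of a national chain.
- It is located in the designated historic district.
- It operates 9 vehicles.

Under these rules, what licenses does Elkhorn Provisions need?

General Business Authorization, General Business Permit, High-Revenue License, Operating Permit, Small Business Permit

Rule 1: is located in the designated historic district; is a franchise of a national chain; revenue $2,100,000 ≤ $2,850,000 → Commercial Authorization required.
Rule 2: vehicles 9 < 19; dispenses prescription medication → exempt from Commercial Authorization.
Rule 3: vehicles 9 > 6; dispenses prescription medication → Regulatory Authorization not required.
Rule 4: does not operate coin-operated machines; revenue $2,100,000 ≥ $900,000 → Annual Certificate not required.
Rule 5: revenue $2,100,000 ≤ $2,600,000 → Small Business Permit required.
Rule 6: vehicles 9 ≥ 7 → Operating Permit required.
Rule 7: is a franchise of a national chain; revenue $2,100,000 ≥ $1,775,000 → Franchise Authorization not required.
Rule 8: revenue $2,100,000 ≥ $1,225,000; dispenses prescription medication → High-Revenue License required.
Rule 9: dispenses prescription medication; is located in the designated historic district (not: is located in a residentially zoned district); revenue $2,100,000 ≥ $1,425,000 → Standard Certificate not required.
Rule 10: revenue $2,100,000 > $925,000; vehicles 9 > 2; dispenses prescription medication → General Business Permit required.
Rule 11: does not sell secondhand or consigned goods → Commercial Permit not required.
Rule 12: dispenses prescription medication; is a franchise of a national chain → General Business Authorization required.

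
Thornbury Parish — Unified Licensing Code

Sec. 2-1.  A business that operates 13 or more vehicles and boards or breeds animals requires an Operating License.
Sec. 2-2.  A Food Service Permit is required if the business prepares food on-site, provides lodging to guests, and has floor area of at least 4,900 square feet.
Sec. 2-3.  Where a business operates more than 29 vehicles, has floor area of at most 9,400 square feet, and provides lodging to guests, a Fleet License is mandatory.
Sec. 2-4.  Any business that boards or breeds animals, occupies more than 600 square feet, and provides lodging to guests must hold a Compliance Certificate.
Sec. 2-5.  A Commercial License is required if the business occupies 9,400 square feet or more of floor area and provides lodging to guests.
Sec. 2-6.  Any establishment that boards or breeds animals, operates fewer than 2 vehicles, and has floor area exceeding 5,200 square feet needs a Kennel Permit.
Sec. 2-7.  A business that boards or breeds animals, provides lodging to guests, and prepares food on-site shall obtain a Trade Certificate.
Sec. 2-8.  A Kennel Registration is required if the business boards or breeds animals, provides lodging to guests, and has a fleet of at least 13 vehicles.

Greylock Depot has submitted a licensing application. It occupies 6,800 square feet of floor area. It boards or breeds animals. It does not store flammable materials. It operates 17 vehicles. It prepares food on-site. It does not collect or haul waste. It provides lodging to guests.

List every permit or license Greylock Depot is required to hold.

Sec. 2-1. vehicles 17 ≥ 13; boards or breeds animals → Operating License required.
Sec. 2-2. prepares food on-site; provides lodging to guests; floor area 6,800 square feet ≥ 4,900 square feet → Food Service Permit required.
Sec. 2-3. vehicles 17 ≤ 29; floor area 6,800 square feet ≤ 9,400 square feet; provides lodging to guests → Fleet License not required.
Sec. 2-4. boards or breeds animals; floor area 6,800 square feet > 600 square feet; provides lodging to guests → Compliance Certificate required.
Sec. 2-5. floor area 6,800 square feet < 9,400 square feet; provides lodging to guests → Commercial License not required.
Sec. 2-6. boards or breeds animals; vehicles 17 ≥ 2; floor area 6,800 square feet > 5,200 square feet → Kennel Permit not required.
Sec. 2-7. boards or breeds animals; provides lodging to guests; prepares food on-site → Trade Certificate required.
Sec. 2-8. boards or breeds animals; provides lodging to guests; vehicles 17 ≥ 13 → Kennel Registration required.

Compliance Certificate, Food Service Permit, Kennel Registration, Operating License, Trade Certificate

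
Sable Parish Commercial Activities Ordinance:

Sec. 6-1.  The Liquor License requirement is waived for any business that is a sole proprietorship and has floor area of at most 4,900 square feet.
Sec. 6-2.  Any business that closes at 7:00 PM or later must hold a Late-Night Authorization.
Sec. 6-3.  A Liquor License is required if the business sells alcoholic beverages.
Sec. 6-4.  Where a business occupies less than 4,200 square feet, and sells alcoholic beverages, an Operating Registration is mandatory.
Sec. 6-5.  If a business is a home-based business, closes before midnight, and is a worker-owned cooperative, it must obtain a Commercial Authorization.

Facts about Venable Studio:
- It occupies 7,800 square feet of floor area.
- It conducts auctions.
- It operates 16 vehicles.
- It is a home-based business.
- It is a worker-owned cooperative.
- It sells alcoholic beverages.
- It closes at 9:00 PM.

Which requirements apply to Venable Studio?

Commercial Authorization, Late-Night Authorization, Liquor License

Sec. 6-1. is a worker-owned cooperative (not: is a sole proprietorship); floor area 7,800 square feet > 4,900 square feet → Liquor License exemption does not apply.
Sec. 6-2. closes 9:00 PM, after 7:00 PM → Late-Night Authorization required.
Sec. 6-3. sells alcoholic beverages → Liquor License required.
Sec. 6-4. floor area 7,800 square feet ≥ 4,200 square feet; sells alcoholic beverages → Operating Registration not required.
Sec. 6-5. is a home-based business; closes 9:00 PM, at/before midnight; is a worker-owned cooperative → Commercial Authorization required.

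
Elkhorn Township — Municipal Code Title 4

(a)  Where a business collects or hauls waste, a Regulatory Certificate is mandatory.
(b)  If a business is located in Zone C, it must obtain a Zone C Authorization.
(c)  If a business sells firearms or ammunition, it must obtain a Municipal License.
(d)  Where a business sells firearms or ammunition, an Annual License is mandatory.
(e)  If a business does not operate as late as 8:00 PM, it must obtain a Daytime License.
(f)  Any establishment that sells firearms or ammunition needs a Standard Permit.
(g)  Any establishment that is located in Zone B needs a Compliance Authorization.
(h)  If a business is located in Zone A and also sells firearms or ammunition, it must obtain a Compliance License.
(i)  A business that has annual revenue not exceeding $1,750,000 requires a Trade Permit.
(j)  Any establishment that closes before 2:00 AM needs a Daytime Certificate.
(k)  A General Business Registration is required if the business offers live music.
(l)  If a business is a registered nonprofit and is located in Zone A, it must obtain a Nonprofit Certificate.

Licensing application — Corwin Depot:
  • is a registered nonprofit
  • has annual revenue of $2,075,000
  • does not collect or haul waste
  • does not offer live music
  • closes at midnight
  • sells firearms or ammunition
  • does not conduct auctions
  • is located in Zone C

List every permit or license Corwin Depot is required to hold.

Annual License, Daytime Certificate, Municipal License, Standard Permit, Zone C Authorization

(a) does not collect or haul waste → Regulatory Certificate not required.
(b) is located in Zone C → Zone C Authorization required.
(c) sells firearms or ammunition → Municipal License required.
(d) sells firearms or ammunition → Annual License required.
(e) closes midnight, after 8:00 PM → Daytime License not required.
(f) sells firearms or ammunition → Standard Permit required.
(g) is located in Zone C (not: is located in Zone B) → Compliance Authorization not required.
(h) is located in Zone C (not: is located in Zone A); sells firearms or ammunition → Compliance License not required.
(i) revenue $2,075,000 > $1,750,000 → Trade Permit not required.
(j) closes midnight, at/before 2:00 AM → Daytime Certificate required.
(k) does not offer live music → General Business Registration not required.
(l) is a registered nonprofit; is located in Zone C (not: is located in Zone A) → Nonprofit Certificate not required.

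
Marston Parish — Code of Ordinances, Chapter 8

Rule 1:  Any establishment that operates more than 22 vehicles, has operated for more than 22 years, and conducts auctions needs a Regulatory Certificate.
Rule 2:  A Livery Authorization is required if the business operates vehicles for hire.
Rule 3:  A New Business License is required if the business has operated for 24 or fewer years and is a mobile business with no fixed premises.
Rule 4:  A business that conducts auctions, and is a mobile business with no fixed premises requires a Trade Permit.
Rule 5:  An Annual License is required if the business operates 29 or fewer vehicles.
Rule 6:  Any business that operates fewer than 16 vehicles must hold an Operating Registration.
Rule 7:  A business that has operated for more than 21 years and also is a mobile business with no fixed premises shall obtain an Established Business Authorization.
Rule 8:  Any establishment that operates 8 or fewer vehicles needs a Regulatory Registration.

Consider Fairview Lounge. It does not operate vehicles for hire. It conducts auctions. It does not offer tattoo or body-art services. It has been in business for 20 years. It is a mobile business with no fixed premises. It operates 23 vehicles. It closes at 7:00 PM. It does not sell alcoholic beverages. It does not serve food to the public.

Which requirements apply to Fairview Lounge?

Rule 1: vehicles 23 > 22; years in business 20 ≤ 22; conducts auctions → Regulatory Certificate not required.
Rule 2: does not operate vehicles for hire → Livery Authorization not required.
Rule 3: years in business 20 ≤ 24; is a mobile business with no fixed premises → New Business License required.
Rule 4: conducts auctions; is a mobile business with no fixed premises → Trade Permit required.
Rule 5: vehicles 23 ≤ 29 → Annual License required.
Rule 6: vehicles 23 ≥ 16 → Operating Registration not required.
Rule 7: years in business 20 ≤ 21; is a mobile business with no fixed premises → Established Business Authorization not required.
Rule 8: vehicles 23 > 8 → Regulatory Registration not required.

Annual License, New Business License, Trade Permit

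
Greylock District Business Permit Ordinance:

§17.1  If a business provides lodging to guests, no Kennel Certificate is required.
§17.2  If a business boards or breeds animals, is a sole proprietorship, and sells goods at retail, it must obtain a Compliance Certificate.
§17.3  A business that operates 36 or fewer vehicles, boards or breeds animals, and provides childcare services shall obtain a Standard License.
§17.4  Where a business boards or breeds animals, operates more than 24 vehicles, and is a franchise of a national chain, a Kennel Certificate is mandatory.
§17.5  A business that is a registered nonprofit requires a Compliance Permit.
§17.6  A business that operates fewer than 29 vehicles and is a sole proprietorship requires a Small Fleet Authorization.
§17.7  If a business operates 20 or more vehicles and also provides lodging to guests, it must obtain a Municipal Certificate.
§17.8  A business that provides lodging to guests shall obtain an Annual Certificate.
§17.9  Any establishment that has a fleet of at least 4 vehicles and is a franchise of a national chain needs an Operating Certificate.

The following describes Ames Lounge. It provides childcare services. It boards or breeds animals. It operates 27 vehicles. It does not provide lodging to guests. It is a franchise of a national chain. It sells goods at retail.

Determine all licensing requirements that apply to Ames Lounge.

§17.1 does not provide lodging to guests → Kennel Certificate exemption does not apply.
§17.2 boards or breeds animals; is a franchise of a national chain (not: is a sole proprietorship); sells goods at retail → Compliance Certificate not required.
§17.3 vehicles 27 ≤ 36; boards or breeds animals; provides childcare services → Standard License required.
§17.4 boards or breeds animals; vehicles 27 > 24; is a franchise of a national chain → Kennel Certificate required.
§17.5 is a franchise of a national chain (not: is a registered nonprofit) → Compliance Permit not required.
§17.6 vehicles 27 < 29; is a franchise of a national chain (not: is a sole proprietorship) → Small Fleet Authorization not required.
§17.7 vehicles 27 ≥ 20; does not provide lodging to guests → Municipal Certificate not required.
§17.8 does not provide lodging to guests → Annual Certificate not required.
§17.9 vehicles 27 ≥ 4; is a franchise of a national chain → Operating Certificate required.

Kennel Certificate, Operating Certificate, Standard License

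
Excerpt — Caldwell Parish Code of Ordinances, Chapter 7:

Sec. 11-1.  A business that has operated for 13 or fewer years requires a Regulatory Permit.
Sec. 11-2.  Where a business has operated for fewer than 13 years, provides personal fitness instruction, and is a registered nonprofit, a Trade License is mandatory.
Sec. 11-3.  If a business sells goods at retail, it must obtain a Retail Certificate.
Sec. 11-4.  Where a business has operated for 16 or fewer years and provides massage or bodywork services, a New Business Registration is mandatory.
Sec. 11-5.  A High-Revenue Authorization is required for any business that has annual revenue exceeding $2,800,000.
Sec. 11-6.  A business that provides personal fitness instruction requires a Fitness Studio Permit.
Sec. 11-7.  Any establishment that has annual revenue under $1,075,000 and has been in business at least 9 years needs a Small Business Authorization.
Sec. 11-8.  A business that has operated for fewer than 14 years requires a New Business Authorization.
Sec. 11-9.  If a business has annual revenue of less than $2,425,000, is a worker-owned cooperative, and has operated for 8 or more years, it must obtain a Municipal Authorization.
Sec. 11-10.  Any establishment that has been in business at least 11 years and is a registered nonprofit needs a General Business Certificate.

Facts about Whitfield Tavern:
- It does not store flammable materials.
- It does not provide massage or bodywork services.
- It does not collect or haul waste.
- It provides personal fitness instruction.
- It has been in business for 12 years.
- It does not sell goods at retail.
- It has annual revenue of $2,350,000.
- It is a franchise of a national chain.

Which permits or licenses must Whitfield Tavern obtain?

Fitness Studio Permit, New Business Authorization, Regulatory Permit

Sec. 11-1. years in business 12 ≤ 13 → Regulatory Permit required.
Sec. 11-2. years in business 12 < 13; provides personal fitness instruction; is a franchise of a national chain (not: is a registered nonprofit) → Trade License not required.
Sec. 11-3. does not sell goods at retail → Retail Certificate not required.
Sec. 11-4. years in business 12 ≤ 16; does not provide massage or bodywork services → New Business Registration not required.
Sec. 11-5. revenue $2,350,000 ≤ $2,800,000 → High-Revenue Authorization not required.
Sec. 11-6. provides personal fitness instruction → Fitness Studio Permit required.
Sec. 11-7. revenue $2,350,000 ≥ $1,075,000; years in business 12 ≥ 9 → Small Business Authorization not required.
Sec. 11-8. years in business 12 < 14 → New Business Authorization required.
Sec. 11-9. revenue $2,350,000 < $2,425,000; is a franchise of a national chain (not: is a worker-owned cooperative); years in business 12 ≥ 8 → Municipal Authorization not required.
Sec. 11-10. years in business 12 ≥ 11; is a franchise of a national chain (not: is a registered nonprofit) → General Business Certificate not required.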